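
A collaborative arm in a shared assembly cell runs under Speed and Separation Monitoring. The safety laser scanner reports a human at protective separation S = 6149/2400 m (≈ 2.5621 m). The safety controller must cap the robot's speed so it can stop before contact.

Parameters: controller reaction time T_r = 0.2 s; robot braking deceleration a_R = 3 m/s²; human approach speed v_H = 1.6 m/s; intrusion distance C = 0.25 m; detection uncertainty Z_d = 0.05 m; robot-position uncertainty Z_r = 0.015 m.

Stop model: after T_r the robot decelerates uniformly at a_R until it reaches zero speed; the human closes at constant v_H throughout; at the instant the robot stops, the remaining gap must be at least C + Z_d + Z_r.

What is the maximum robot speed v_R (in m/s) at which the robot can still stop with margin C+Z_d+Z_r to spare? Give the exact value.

at the boundary: (1/6)·v² + (11/15)·v + (-185/96) = 0
  disc = (11/15)² − 4·(1/6)·(-185/96) = 729/400 ; √disc = 27/20
  v_R = (−(11/15) + 27/20) / (2·(1/6)) = 37/20 m/s
check:
stop time T_s = (37/20)/3 = 0.6167 s
robot in T_r: 1.8500·0.2000 = 0.3700 m
robot covers 1.8500·0.6167 − ½·3.0000·0.6167² = 0.5704 m while stopping
person approaches 1.6000·(0.2000+0.6167) = 1.3067 m
residual clearance needed = 0.2500+0.0500+0.0150 = 0.3150 m
sum ≈ 0.3700+0.5704+1.3067+0.3150 ≈ 2.5621 m = S ✓

v_R_max = 37/20 m/s = 1.8500 m/s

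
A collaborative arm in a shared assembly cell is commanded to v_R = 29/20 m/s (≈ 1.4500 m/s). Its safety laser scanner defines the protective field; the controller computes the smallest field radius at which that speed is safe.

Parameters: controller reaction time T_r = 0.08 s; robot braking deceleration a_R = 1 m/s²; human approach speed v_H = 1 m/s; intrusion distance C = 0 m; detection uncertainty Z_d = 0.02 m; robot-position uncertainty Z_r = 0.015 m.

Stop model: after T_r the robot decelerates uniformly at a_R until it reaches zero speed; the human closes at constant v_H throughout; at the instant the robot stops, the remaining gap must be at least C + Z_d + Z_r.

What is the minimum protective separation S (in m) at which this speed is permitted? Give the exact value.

S_min = 10929/4000 m = 2.7323 m

braking lasts T_s = (29/20)/1 = 1.4500 s
robot in T_r: 1.4500·0.0800 = 0.1160 m
robot under decel: 1.4500²/(2·1.0000) = 1.0513 m
human closes 1.0000·1.5300 = 1.5300 m
C+Z_d+Z_r = 0.0000+0.0200+0.0150 = 0.0350 m
S_min ≈ 0.1160+1.0513+1.5300+0.0350  ⇒  S_min = 10929/4000 m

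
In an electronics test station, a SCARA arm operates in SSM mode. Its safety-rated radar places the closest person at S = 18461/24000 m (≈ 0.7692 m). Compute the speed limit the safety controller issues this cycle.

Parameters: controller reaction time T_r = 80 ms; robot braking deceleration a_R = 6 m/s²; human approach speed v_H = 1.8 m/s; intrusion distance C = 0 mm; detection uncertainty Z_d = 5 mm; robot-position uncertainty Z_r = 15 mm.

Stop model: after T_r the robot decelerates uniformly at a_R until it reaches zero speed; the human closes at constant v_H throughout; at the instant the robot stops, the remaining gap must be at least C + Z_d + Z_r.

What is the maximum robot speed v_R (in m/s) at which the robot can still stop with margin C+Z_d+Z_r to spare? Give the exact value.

v_R_max = 5/4 m/s = 1.2500 m/s

at the boundary: (1/12)·v² + (19/50)·v + (-581/960) = 0
  disc = (19/50)² − 4·(1/12)·(-581/960) = 124609/360000 ; √disc = 353/600
  v_R = (−(19/50) + 353/600) / (2·(1/12)) = 5/4 m/s
check:
T_s = v_R/a_R = (5/4)/6 = 0.2083 s
reaction-phase robot travel = 1.2500·0.0800 = 0.1000 m
braking distance = 1.2500²/(2·6.0000) = 0.1302 m
human over T_r+T_s: 1.8000·(0.0800+0.2083) = 0.5190 m
residual clearance needed = 0.0000+0.0050+0.0150 = 0.0200 m
sum ≈ 0.1000+0.1302+0.5190+0.0200 ≈ 0.7692 m = S ✓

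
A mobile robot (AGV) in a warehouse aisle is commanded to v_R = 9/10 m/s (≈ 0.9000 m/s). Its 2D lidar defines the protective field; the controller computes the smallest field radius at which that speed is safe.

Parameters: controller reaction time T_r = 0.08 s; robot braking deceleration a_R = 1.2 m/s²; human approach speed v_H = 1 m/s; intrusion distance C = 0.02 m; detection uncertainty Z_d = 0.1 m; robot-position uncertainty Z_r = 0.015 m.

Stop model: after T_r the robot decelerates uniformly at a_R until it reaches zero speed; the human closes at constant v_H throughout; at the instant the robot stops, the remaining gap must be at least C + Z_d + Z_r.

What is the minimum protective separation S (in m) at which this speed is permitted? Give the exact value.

S_min = 2749/2000 m = 1.3745 m

stop time T_s = (9/10)/(6/5) = 0.7500 s
reaction-phase robot travel = 0.9000·0.0800 = 0.0720 m
robot under decel: 0.9000²/(2·1.2000) = 0.3375 m
human closes 1.0000·0.8300 = 0.8300 m
residual clearance needed = 0.0200+0.1000+0.0150 = 0.1350 m
S_min ≈ 0.0720+0.3375+0.8300+0.1350  ⇒  S_min = 2749/2000 m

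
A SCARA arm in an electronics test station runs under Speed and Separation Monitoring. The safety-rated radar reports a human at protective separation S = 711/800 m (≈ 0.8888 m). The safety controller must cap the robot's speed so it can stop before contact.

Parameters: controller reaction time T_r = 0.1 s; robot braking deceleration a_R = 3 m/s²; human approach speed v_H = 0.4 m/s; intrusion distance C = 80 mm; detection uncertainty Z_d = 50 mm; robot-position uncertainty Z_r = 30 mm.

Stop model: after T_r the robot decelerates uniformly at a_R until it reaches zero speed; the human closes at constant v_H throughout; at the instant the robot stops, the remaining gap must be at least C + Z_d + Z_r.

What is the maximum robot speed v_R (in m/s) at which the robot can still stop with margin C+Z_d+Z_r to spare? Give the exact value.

quadratic (1/6)·v² + (7/30)·v + (-551/800) = 0
  disc = (7/30)² − 4·(1/6)·(-551/800) = 1849/3600 ; √disc = 43/60
  v_R = (−(7/30) + 43/60) / (2·(1/6)) = 29/20 m/s
check:
T_s = v_R/a_R = (29/20)/3 = 0.4833 s
robot in T_r: 1.4500·0.1000 = 0.1450 m
robot under decel: 1.4500²/(2·3.0000) = 0.3504 m
person approaches 0.4000·(0.1000+0.4833) = 0.2333 m
C+Z_d+Z_r = 0.0800+0.0500+0.0300 = 0.1600 m
sum ≈ 0.1450+0.3504+0.2333+0.1600 ≈ 0.8888 m = S ✓

v_R_max = 29/20 m/s = 1.4500 m/s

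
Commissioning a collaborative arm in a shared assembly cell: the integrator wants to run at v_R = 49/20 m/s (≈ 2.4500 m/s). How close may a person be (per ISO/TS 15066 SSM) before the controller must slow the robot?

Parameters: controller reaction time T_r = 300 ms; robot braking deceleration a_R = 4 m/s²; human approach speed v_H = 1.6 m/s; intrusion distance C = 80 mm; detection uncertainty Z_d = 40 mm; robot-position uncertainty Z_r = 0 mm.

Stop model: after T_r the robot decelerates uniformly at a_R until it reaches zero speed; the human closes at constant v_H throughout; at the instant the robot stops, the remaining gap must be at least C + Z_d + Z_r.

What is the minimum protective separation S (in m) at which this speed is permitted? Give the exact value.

S_min = 9809/3200 m = 3.0653 m

stop time T_s = (49/20)/4 = 0.6125 s
robot in T_r: 2.4500·0.3000 = 0.7350 m
robot under decel: 2.4500²/(2·4.0000) = 0.7503 m
human closes 1.6000·0.9125 = 1.4600 m
C+Z_d+Z_r = 0.0800+0.0400+0.0000 = 0.1200 m
S_min ≈ 0.7350+0.7503+1.4600+0.1200  ⇒  S_min = 9809/3200 m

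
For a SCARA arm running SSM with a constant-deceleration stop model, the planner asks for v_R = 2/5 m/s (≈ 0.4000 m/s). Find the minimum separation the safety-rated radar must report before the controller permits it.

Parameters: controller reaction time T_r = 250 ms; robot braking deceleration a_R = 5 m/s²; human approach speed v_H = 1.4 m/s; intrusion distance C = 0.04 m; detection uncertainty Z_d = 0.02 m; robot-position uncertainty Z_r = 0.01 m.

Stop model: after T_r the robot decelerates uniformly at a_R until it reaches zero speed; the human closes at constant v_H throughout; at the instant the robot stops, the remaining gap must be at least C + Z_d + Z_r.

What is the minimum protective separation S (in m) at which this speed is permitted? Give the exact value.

braking lasts T_s = (2/5)/5 = 0.0800 s
robot in T_r: 0.4000·0.2500 = 0.1000 m
robot under decel: 0.4000²/(2·5.0000) = 0.0160 m
human over T_r+T_s: 1.4000·(0.2500+0.0800) = 0.4620 m
margins: 0.0400+0.0200+0.0100 = 0.0700 m
S_min ≈ 0.1000+0.0160+0.4620+0.0700  ⇒  S_min = 81/125 m

S_min = 81/125 m = 0.6480 m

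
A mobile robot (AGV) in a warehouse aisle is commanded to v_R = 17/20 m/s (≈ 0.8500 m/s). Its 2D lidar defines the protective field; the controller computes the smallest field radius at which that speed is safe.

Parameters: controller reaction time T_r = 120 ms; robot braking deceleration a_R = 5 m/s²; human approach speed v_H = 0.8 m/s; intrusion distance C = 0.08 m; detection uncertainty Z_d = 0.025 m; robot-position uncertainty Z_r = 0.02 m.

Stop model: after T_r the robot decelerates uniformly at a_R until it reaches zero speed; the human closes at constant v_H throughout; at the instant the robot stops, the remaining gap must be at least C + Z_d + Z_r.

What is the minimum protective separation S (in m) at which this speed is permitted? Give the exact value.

T_s = v_R/a_R = (17/20)/5 = 0.1700 s
robot covers v_R·T_r = 0.8500·0.1200 = 0.1020 m before braking
braking distance = 0.8500²/(2·5.0000) = 0.0722 m
person approaches 0.8000·(0.1200+0.1700) = 0.2320 m
margins: 0.0800+0.0250+0.0200 = 0.1250 m
S_min ≈ 0.1020+0.0722+0.2320+0.1250  ⇒  S_min = 17/32 m

S_min = 17/32 m = 0.5312 m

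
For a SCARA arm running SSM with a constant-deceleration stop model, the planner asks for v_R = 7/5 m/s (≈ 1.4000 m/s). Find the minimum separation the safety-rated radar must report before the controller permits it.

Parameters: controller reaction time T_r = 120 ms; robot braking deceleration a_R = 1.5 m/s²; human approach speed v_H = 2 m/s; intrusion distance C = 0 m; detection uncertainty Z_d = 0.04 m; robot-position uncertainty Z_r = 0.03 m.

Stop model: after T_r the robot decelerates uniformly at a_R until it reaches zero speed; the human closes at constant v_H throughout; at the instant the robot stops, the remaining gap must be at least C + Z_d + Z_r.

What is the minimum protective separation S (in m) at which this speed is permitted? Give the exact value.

S_min = 1499/500 m = 2.9980 m

stop time T_s = (7/5)/(3/2) = 0.9333 s
reaction-phase robot travel = 1.4000·0.1200 = 0.1680 m
robot under decel: 1.4000²/(2·1.5000) = 0.6533 m
human closes 2.0000·1.0533 = 2.1067 m
residual clearance needed = 0.0000+0.0400+0.0300 = 0.0700 m
S_min ≈ 0.1680+0.6533+2.1067+0.0700  ⇒  S_min = 1499/500 m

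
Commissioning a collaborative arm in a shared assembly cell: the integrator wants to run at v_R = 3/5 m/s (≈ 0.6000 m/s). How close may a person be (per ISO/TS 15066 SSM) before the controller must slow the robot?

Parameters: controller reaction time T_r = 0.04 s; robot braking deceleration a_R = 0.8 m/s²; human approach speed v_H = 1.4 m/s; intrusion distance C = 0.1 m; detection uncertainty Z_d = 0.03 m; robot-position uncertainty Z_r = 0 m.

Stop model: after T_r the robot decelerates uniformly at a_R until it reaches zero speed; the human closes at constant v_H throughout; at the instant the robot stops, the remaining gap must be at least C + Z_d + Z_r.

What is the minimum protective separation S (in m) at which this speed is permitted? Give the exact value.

S_min = 297/200 m = 1.4850 m

stop time T_s = (3/5)/(4/5) = 0.7500 s
robot covers v_R·T_r = 0.6000·0.0400 = 0.0240 m before braking
robot covers 0.6000·0.7500 − ½·0.8000·0.7500² = 0.2250 m while stopping
human closes 1.4000·0.7900 = 1.1060 m
C+Z_d+Z_r = 0.1000+0.0300+0.0000 = 0.1300 m
S_min ≈ 0.0240+0.2250+1.1060+0.1300  ⇒  S_min = 297/200 m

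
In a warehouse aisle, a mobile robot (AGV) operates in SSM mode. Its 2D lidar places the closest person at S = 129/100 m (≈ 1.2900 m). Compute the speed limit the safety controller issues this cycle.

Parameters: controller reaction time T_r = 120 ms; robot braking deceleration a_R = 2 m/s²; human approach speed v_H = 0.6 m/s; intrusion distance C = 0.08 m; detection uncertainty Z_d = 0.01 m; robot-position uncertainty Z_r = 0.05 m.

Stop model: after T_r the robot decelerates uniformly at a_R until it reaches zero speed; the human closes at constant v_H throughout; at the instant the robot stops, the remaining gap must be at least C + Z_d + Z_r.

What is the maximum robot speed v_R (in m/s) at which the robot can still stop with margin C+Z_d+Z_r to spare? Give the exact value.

at the boundary: (1/4)·v² + (21/50)·v + (-539/500) = 0
  disc = (21/50)² − 4·(1/4)·(-539/500) = 784/625 ; √disc = 28/25
  v_R = (−(21/50) + 28/25) / (2·(1/4)) = 7/5 m/s
check:
stop time T_s = (7/5)/2 = 0.7000 s
reaction-phase robot travel = 1.4000·0.1200 = 0.1680 m
braking distance = 1.4000²/(2·2.0000) = 0.4900 m
human over T_r+T_s: 0.6000·(0.1200+0.7000) = 0.4920 m
C+Z_d+Z_r = 0.0800+0.0100+0.0500 = 0.1400 m
sum ≈ 0.1680+0.4900+0.4920+0.1400 ≈ 1.2900 m = S ✓

v_R_max = 7/5 m/s = 1.4000 m/s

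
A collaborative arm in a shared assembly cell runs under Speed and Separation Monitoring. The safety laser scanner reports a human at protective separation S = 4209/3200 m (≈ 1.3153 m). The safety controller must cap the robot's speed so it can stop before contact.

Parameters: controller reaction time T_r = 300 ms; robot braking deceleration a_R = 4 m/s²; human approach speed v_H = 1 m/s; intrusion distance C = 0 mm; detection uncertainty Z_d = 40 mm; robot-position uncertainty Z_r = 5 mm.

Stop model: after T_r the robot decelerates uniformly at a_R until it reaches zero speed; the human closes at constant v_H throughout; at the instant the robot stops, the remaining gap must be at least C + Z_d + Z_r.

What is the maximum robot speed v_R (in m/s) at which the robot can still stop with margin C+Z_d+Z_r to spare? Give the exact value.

v_R_max = 27/20 m/s = 1.3500 m/s

at the boundary: (1/8)·v² + (11/20)·v + (-621/640) = 0
  disc = (11/20)² − 4·(1/8)·(-621/640) = 5041/6400 ; √disc = 71/80
  v_R = (−(11/20) + 71/80) / (2·(1/8)) = 27/20 m/s
check:
braking lasts T_s = (27/20)/4 = 0.3375 s
robot in T_r: 1.3500·0.3000 = 0.4050 m
robot covers 1.3500·0.3375 − ½·4.0000·0.3375² = 0.2278 m while stopping
person approaches 1.0000·(0.3000+0.3375) = 0.6375 m
C+Z_d+Z_r = 0.0000+0.0400+0.0050 = 0.0450 m
sum ≈ 0.4050+0.2278+0.6375+0.0450 ≈ 1.3153 m = S ✓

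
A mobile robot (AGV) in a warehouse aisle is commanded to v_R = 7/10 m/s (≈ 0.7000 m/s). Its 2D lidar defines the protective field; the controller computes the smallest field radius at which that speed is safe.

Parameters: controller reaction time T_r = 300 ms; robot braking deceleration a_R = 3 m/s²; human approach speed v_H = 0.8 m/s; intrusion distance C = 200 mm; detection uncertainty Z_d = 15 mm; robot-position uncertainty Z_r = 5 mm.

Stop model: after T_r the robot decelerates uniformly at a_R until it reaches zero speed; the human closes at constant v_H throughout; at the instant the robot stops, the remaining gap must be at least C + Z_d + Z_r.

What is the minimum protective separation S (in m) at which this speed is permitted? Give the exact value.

T_s = v_R/a_R = (7/10)/3 = 0.2333 s
robot in T_r: 0.7000·0.3000 = 0.2100 m
braking distance = 0.7000²/(2·3.0000) = 0.0817 m
human over T_r+T_s: 0.8000·(0.3000+0.2333) = 0.4267 m
margins: 0.2000+0.0150+0.0050 = 0.2200 m
S_min ≈ 0.2100+0.0817+0.4267+0.2200  ⇒  S_min = 563/600 m

S_min = 563/600 m = 0.9383 m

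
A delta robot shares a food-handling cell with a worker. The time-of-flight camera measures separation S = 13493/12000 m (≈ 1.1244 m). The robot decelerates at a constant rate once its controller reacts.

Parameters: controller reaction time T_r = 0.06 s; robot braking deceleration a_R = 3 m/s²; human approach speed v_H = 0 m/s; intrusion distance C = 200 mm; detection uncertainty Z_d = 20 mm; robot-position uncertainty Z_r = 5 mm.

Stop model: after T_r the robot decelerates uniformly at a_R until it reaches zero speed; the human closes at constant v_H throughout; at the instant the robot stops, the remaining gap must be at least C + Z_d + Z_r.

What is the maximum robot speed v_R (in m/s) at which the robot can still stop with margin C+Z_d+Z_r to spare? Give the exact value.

v_R_max = 43/20 m/s = 2.1500 m/s

collect terms ⇒ (1/6)·v_R² + (3/50)·v_R + (-10793/12000) = 0
  disc = (3/50)² − 4·(1/6)·(-10793/12000) = 54289/90000 ; √disc = 233/300
  v_R = (−(3/50) + 233/300) / (2·(1/6)) = 43/20 m/s
check:
braking lasts T_s = (43/20)/3 = 0.7167 s
reaction-phase robot travel = 2.1500·0.0600 = 0.1290 m
robot under decel: 2.1500²/(2·3.0000) = 0.7704 m
human closes 0.0000·0.7767 = 0.0000 m
margins: 0.2000+0.0200+0.0050 = 0.2250 m
sum ≈ 0.1290+0.7704+0.0000+0.2250 ≈ 1.1244 m = S ✓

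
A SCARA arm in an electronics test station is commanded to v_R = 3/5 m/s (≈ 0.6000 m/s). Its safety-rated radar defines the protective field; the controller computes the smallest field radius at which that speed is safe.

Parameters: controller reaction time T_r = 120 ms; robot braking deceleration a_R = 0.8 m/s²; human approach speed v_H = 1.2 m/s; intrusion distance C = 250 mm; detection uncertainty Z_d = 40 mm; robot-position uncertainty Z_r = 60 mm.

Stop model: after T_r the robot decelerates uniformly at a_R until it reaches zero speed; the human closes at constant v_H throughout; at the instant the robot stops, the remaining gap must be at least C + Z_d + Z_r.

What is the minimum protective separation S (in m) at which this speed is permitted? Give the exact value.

S_min = 1691/1000 m = 1.6910 m

braking lasts T_s = (3/5)/(4/5) = 0.7500 s
reaction-phase robot travel = 0.6000·0.1200 = 0.0720 m
braking distance = 0.6000²/(2·0.8000) = 0.2250 m
human closes 1.2000·0.8700 = 1.0440 m
margins: 0.2500+0.0400+0.0600 = 0.3500 m
S_min ≈ 0.0720+0.2250+1.0440+0.3500  ⇒  S_min = 1691/1000 m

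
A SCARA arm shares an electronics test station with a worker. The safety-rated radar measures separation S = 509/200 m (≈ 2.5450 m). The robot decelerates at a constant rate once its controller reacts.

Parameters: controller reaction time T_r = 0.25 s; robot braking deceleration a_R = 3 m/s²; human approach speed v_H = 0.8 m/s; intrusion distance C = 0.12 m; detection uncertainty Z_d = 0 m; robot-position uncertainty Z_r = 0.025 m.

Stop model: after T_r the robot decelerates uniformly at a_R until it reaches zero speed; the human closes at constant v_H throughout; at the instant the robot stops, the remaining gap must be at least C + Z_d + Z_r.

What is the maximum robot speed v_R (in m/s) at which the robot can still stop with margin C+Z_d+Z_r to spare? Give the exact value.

collect terms ⇒ (1/6)·v_R² + (31/60)·v_R + (-11/5) = 0
  disc = (31/60)² − 4·(1/6)·(-11/5) = 6241/3600 ; √disc = 79/60
  v_R = (−(31/60) + 79/60) / (2·(1/6)) = 12/5 m/s
check:
T_s = v_R/a_R = (12/5)/3 = 0.8000 s
robot in T_r: 2.4000·0.2500 = 0.6000 m
braking distance = 2.4000²/(2·3.0000) = 0.9600 m
human closes 0.8000·1.0500 = 0.8400 m
margins: 0.1200+0.0000+0.0250 = 0.1450 m
sum ≈ 0.6000+0.9600+0.8400+0.1450 ≈ 2.5450 m = S ✓

v_R_max = 12/5 m/s = 2.4000 m/s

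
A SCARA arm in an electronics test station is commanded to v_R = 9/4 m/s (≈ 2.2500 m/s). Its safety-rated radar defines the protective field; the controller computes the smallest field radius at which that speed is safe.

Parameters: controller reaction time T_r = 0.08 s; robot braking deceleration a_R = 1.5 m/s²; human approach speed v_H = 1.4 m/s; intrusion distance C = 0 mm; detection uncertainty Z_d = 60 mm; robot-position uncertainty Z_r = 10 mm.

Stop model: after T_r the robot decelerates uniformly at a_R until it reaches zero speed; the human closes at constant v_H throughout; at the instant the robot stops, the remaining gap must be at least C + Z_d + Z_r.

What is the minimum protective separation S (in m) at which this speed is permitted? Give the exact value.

stop time T_s = (9/4)/(3/2) = 1.5000 s
robot in T_r: 2.2500·0.0800 = 0.1800 m
robot covers 2.2500·1.5000 − ½·1.5000·1.5000² = 1.6875 m while stopping
person approaches 1.4000·(0.0800+1.5000) = 2.2120 m
margins: 0.0000+0.0600+0.0100 = 0.0700 m
S_min ≈ 0.1800+1.6875+2.2120+0.0700  ⇒  S_min = 8299/2000 m

S_min = 8299/2000 m = 4.1495 m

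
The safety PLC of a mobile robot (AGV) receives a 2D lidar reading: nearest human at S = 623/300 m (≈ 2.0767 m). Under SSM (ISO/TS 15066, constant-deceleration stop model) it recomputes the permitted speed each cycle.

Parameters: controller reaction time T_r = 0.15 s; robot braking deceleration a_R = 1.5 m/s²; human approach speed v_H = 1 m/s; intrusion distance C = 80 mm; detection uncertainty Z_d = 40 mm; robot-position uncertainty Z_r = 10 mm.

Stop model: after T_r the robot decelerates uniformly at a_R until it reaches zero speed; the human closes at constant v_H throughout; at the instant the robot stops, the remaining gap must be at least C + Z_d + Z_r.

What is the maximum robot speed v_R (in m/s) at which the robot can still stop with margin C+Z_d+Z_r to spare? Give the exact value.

quadratic (1/3)·v² + (49/60)·v + (-539/300) = 0
  disc = (49/60)² − 4·(1/3)·(-539/300) = 49/16 ; √disc = 7/4
  v_R = (−(49/60) + 7/4) / (2·(1/3)) = 7/5 m/s
check:
T_s = v_R/a_R = (7/5)/(3/2) = 0.9333 s
robot in T_r: 1.4000·0.1500 = 0.2100 m
braking distance = 1.4000²/(2·1.5000) = 0.6533 m
person approaches 1.0000·(0.1500+0.9333) = 1.0833 m
C+Z_d+Z_r = 0.0800+0.0400+0.0100 = 0.1300 m
sum ≈ 0.2100+0.6533+1.0833+0.1300 ≈ 2.0767 m = S ✓

v_R_max = 7/5 m/s = 1.4000 m/s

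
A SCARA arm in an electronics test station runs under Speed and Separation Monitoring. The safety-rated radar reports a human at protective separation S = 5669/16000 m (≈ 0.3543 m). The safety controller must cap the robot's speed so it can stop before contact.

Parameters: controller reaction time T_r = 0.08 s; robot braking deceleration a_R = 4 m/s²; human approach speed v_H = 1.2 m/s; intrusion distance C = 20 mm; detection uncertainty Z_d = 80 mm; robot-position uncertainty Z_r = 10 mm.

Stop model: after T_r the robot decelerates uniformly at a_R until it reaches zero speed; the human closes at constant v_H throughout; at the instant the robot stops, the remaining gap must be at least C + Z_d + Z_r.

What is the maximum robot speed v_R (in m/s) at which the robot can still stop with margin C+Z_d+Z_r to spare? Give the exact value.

v_R_max = 7/20 m/s = 0.3500 m/s

quadratic (1/8)·v² + (19/50)·v + (-2373/16000) = 0
  disc = (19/50)² − 4·(1/8)·(-2373/16000) = 34969/160000 ; √disc = 187/400
  v_R = (−(19/50) + 187/400) / (2·(1/8)) = 7/20 m/s
check:
stop time T_s = (7/20)/4 = 0.0875 s
robot covers v_R·T_r = 0.3500·0.0800 = 0.0280 m before braking
robot under decel: 0.3500²/(2·4.0000) = 0.0153 m
human over T_r+T_s: 1.2000·(0.0800+0.0875) = 0.2010 m
C+Z_d+Z_r = 0.0200+0.0800+0.0100 = 0.1100 m
sum ≈ 0.0280+0.0153+0.2010+0.1100 ≈ 0.3543 m = S ✓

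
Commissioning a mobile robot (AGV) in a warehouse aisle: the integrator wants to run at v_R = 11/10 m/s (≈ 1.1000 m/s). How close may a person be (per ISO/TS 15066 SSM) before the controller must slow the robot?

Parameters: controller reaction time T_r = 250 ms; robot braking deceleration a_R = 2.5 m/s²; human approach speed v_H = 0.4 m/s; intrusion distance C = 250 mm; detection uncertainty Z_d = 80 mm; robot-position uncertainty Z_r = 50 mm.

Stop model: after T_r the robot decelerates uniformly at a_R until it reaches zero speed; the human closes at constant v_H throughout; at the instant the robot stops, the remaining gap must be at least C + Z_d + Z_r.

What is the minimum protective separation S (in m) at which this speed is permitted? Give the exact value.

S_min = 1173/1000 m = 1.1730 m

T_s = v_R/a_R = (11/10)/(5/2) = 0.4400 s
robot covers v_R·T_r = 1.1000·0.2500 = 0.2750 m before braking
robot under decel: 1.1000²/(2·2.5000) = 0.2420 m
human over T_r+T_s: 0.4000·(0.2500+0.4400) = 0.2760 m
margins: 0.2500+0.0800+0.0500 = 0.3800 m
S_min ≈ 0.2750+0.2420+0.2760+0.3800  ⇒  S_min = 1173/1000 m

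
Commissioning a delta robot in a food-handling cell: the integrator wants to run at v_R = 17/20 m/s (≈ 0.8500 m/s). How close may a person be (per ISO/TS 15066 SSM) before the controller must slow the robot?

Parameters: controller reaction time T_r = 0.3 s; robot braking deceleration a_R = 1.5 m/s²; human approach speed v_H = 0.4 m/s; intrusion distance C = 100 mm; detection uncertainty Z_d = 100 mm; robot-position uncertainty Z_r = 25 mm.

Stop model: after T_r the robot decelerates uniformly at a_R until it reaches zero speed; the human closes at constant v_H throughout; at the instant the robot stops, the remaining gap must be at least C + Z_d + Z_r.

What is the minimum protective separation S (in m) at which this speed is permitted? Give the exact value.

S_min = 427/400 m = 1.0675 m

stop time T_s = (17/20)/(3/2) = 0.5667 s
robot covers v_R·T_r = 0.8500·0.3000 = 0.2550 m before braking
braking distance = 0.8500²/(2·1.5000) = 0.2408 m
human over T_r+T_s: 0.4000·(0.3000+0.5667) = 0.3467 m
residual clearance needed = 0.1000+0.1000+0.0250 = 0.2250 m
S_min ≈ 0.2550+0.2408+0.3467+0.2250  ⇒  S_min = 427/400 m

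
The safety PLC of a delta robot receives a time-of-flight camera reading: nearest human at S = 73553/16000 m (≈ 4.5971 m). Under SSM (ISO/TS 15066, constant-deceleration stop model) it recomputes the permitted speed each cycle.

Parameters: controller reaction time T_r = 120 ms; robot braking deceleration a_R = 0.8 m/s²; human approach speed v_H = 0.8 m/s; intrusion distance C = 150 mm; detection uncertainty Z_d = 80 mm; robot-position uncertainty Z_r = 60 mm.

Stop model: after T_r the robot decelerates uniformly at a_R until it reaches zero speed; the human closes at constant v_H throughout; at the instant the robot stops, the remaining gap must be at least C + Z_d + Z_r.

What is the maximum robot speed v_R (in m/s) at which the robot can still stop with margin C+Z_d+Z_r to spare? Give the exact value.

at the boundary: (5/8)·v² + (28/25)·v + (-67377/16000) = 0
  disc = (28/25)² − 4·(5/8)·(-67377/16000) = 1885129/160000 ; √disc = 1373/400
  v_R = (−(28/25) + 1373/400) / (2·(5/8)) = 37/20 m/s
check:
braking lasts T_s = (37/20)/(4/5) = 2.3125 s
robot covers v_R·T_r = 1.8500·0.1200 = 0.2220 m before braking
robot covers 1.8500·2.3125 − ½·0.8000·2.3125² = 2.1391 m while stopping
human closes 0.8000·2.4325 = 1.9460 m
C+Z_d+Z_r = 0.1500+0.0800+0.0600 = 0.2900 m
sum ≈ 0.2220+2.1391+1.9460+0.2900 ≈ 4.5971 m = S ✓

v_R_max = 37/20 m/s = 1.8500 m/s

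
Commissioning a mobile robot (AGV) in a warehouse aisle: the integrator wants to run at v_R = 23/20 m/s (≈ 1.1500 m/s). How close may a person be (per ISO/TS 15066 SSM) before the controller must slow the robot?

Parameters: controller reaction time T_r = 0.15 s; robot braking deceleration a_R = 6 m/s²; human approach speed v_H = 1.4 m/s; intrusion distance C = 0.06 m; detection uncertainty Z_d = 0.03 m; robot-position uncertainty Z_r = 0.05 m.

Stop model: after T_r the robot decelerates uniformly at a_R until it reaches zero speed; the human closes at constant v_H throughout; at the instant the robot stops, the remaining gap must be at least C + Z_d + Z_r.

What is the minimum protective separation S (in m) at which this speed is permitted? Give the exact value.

braking lasts T_s = (23/20)/6 = 0.1917 s
robot covers v_R·T_r = 1.1500·0.1500 = 0.1725 m before braking
robot covers 1.1500·0.1917 − ½·6.0000·0.1917² = 0.1102 m while stopping
person approaches 1.4000·(0.1500+0.1917) = 0.4783 m
margins: 0.0600+0.0300+0.0500 = 0.1400 m
S_min ≈ 0.1725+0.1102+0.4783+0.1400  ⇒  S_min = 173/192 m

S_min = 173/192 m = 0.9010 m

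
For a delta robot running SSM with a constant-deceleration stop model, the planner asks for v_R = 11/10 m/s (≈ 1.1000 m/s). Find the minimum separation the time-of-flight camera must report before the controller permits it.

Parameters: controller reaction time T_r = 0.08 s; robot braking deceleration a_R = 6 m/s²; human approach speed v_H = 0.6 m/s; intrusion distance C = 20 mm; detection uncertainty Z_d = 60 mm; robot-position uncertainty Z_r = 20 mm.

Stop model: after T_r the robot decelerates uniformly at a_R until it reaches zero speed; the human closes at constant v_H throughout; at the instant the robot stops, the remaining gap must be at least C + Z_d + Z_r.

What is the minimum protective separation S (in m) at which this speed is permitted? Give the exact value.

S_min = 2681/6000 m = 0.4468 m

T_s = v_R/a_R = (11/10)/6 = 0.1833 s
reaction-phase robot travel = 1.1000·0.0800 = 0.0880 m
robot covers 1.1000·0.1833 − ½·6.0000·0.1833² = 0.1008 m while stopping
human over T_r+T_s: 0.6000·(0.0800+0.1833) = 0.1580 m
margins: 0.0200+0.0600+0.0200 = 0.1000 m
S_min ≈ 0.0880+0.1008+0.1580+0.1000  ⇒  S_min = 2681/6000 m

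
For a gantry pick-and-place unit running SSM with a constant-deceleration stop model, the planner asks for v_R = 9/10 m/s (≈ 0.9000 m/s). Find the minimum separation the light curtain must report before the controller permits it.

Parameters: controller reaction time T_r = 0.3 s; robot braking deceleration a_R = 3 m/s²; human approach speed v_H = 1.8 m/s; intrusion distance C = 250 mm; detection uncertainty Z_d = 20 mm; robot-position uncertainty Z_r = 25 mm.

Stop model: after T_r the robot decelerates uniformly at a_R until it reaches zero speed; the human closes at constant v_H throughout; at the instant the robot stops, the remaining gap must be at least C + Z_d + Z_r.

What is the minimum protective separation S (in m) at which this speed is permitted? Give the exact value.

stop time T_s = (9/10)/3 = 0.3000 s
robot in T_r: 0.9000·0.3000 = 0.2700 m
robot under decel: 0.9000²/(2·3.0000) = 0.1350 m
person approaches 1.8000·(0.3000+0.3000) = 1.0800 m
margins: 0.2500+0.0200+0.0250 = 0.2950 m
S_min ≈ 0.2700+0.1350+1.0800+0.2950  ⇒  S_min = 89/50 m

S_min = 89/50 m = 1.7800 m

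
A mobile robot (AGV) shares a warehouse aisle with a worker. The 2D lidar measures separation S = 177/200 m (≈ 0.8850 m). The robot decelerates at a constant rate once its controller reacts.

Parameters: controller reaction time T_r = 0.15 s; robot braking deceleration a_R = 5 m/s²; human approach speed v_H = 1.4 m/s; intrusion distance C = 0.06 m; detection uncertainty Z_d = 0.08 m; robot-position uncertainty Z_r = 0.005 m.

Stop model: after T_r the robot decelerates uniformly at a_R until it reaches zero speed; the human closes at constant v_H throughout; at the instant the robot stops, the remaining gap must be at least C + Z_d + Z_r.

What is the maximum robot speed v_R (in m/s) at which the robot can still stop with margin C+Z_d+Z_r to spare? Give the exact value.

quadratic (1/10)·v² + (43/100)·v + (-53/100) = 0
  disc = (43/100)² − 4·(1/10)·(-53/100) = 3969/10000 ; √disc = 63/100
  v_R = (−(43/100) + 63/100) / (2·(1/10)) = 1 m/s
check:
T_s = v_R/a_R = 1/5 = 0.2000 s
robot covers v_R·T_r = 1.0000·0.1500 = 0.1500 m before braking
braking distance = 1.0000²/(2·5.0000) = 0.1000 m
person approaches 1.4000·(0.1500+0.2000) = 0.4900 m
margins: 0.0600+0.0800+0.0050 = 0.1450 m
sum ≈ 0.1500+0.1000+0.4900+0.1450 ≈ 0.8850 m = S ✓

v_R_max = 1 m/s = 1.0000 m/s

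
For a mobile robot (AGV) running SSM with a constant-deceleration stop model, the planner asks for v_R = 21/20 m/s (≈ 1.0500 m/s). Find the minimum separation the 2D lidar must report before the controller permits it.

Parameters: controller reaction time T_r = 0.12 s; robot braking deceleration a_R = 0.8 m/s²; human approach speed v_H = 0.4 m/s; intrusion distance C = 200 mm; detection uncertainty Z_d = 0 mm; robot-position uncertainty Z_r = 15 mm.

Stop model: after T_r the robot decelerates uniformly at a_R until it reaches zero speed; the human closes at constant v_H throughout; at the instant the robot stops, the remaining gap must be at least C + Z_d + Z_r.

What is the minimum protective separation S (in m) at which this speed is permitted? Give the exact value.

stop time T_s = (21/20)/(4/5) = 1.3125 s
robot covers v_R·T_r = 1.0500·0.1200 = 0.1260 m before braking
robot under decel: 1.0500²/(2·0.8000) = 0.6891 m
human over T_r+T_s: 0.4000·(0.1200+1.3125) = 0.5730 m
margins: 0.2000+0.0000+0.0150 = 0.2150 m
S_min ≈ 0.1260+0.6891+0.5730+0.2150  ⇒  S_min = 25649/16000 m

S_min = 25649/16000 m = 1.6031 m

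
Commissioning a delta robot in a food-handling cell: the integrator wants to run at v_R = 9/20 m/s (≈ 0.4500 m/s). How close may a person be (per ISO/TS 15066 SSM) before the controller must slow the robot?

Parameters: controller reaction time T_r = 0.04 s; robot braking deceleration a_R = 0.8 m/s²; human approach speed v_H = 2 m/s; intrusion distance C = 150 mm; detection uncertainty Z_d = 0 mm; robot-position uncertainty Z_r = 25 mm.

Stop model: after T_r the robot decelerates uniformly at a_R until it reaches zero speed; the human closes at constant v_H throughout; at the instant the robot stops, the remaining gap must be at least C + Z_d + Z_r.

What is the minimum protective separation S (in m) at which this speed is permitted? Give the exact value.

S_min = 24393/16000 m = 1.5246 m

braking lasts T_s = (9/20)/(4/5) = 0.5625 s
robot covers v_R·T_r = 0.4500·0.0400 = 0.0180 m before braking
robot covers 0.4500·0.5625 − ½·0.8000·0.5625² = 0.1266 m while stopping
person approaches 2.0000·(0.0400+0.5625) = 1.2050 m
residual clearance needed = 0.1500+0.0000+0.0250 = 0.1750 m
S_min ≈ 0.0180+0.1266+1.2050+0.1750  ⇒  S_min = 24393/16000 m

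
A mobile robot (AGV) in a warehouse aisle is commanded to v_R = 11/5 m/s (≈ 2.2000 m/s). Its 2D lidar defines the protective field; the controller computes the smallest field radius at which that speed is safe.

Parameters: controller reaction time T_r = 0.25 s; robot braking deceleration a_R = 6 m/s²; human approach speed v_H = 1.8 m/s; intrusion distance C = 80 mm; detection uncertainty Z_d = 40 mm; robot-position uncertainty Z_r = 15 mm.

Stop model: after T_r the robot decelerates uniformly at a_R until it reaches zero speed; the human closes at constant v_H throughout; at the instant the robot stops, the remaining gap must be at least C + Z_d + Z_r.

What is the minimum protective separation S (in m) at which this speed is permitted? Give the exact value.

S_min = 1319/600 m = 2.1983 m

stop time T_s = (11/5)/6 = 0.3667 s
robot covers v_R·T_r = 2.2000·0.2500 = 0.5500 m before braking
braking distance = 2.2000²/(2·6.0000) = 0.4033 m
human closes 1.8000·0.6167 = 1.1100 m
margins: 0.0800+0.0400+0.0150 = 0.1350 m
S_min ≈ 0.5500+0.4033+1.1100+0.1350  ⇒  S_min = 1319/600 m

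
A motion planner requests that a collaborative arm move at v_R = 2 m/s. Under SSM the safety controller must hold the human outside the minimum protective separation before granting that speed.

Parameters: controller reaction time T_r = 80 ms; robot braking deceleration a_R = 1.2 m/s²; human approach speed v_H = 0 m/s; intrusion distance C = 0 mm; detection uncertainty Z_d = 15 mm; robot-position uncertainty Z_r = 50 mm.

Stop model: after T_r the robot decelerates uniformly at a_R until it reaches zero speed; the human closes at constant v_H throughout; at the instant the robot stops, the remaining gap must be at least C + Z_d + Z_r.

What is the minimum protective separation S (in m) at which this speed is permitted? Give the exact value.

stop time T_s = 2/(6/5) = 1.6667 s
robot covers v_R·T_r = 2.0000·0.0800 = 0.1600 m before braking
robot covers 2.0000·1.6667 − ½·1.2000·1.6667² = 1.6667 m while stopping
human over T_r+T_s: 0.0000·(0.0800+1.6667) = 0.0000 m
C+Z_d+Z_r = 0.0000+0.0150+0.0500 = 0.0650 m
S_min ≈ 0.1600+1.6667+0.0000+0.0650  ⇒  S_min = 227/120 m

S_min = 227/120 m = 1.8917 m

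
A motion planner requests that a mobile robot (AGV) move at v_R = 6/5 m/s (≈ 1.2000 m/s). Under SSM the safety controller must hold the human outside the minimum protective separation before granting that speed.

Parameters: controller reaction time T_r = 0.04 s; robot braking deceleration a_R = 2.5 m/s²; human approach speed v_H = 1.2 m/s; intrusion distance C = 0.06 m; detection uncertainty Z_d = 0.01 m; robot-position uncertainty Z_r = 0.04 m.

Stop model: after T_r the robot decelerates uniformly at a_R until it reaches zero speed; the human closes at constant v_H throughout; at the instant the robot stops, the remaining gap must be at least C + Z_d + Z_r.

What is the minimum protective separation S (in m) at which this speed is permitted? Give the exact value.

T_s = v_R/a_R = (6/5)/(5/2) = 0.4800 s
reaction-phase robot travel = 1.2000·0.0400 = 0.0480 m
robot under decel: 1.2000²/(2·2.5000) = 0.2880 m
human over T_r+T_s: 1.2000·(0.0400+0.4800) = 0.6240 m
C+Z_d+Z_r = 0.0600+0.0100+0.0400 = 0.1100 m
S_min ≈ 0.0480+0.2880+0.6240+0.1100  ⇒  S_min = 107/100 m

S_min = 107/100 m = 1.0700 m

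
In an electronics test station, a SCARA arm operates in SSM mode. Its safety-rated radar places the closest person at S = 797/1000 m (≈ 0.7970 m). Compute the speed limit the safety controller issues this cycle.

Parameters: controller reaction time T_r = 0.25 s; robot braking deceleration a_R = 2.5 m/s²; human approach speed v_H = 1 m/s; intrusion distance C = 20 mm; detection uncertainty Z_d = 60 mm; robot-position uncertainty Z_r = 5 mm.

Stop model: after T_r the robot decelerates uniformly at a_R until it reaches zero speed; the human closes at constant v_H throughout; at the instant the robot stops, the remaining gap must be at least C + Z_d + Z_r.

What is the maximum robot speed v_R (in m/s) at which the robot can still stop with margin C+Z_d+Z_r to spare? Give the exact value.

at the boundary: (1/5)·v² + (13/20)·v + (-231/500) = 0
  disc = (13/20)² − 4·(1/5)·(-231/500) = 7921/10000 ; √disc = 89/100
  v_R = (−(13/20) + 89/100) / (2·(1/5)) = 3/5 m/s
check:
braking lasts T_s = (3/5)/(5/2) = 0.2400 s
reaction-phase robot travel = 0.6000·0.2500 = 0.1500 m
robot covers 0.6000·0.2400 − ½·2.5000·0.2400² = 0.0720 m while stopping
person approaches 1.0000·(0.2500+0.2400) = 0.4900 m
margins: 0.0200+0.0600+0.0050 = 0.0850 m
sum ≈ 0.1500+0.0720+0.4900+0.0850 ≈ 0.7970 m = S ✓

v_R_max = 3/5 m/s = 0.6000 m/s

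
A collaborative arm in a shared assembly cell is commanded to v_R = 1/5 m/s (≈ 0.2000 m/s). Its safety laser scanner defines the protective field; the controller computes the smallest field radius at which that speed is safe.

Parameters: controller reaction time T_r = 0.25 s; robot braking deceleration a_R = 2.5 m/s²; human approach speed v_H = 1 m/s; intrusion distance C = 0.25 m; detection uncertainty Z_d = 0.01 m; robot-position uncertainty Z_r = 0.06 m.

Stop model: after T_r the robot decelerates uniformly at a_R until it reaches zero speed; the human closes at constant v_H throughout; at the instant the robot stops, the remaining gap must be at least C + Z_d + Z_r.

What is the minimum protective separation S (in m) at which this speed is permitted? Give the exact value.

S_min = 177/250 m = 0.7080 m

stop time T_s = (1/5)/(5/2) = 0.0800 s
robot in T_r: 0.2000·0.2500 = 0.0500 m
braking distance = 0.2000²/(2·2.5000) = 0.0080 m
human over T_r+T_s: 1.0000·(0.2500+0.0800) = 0.3300 m
residual clearance needed = 0.2500+0.0100+0.0600 = 0.3200 m
S_min ≈ 0.0500+0.0080+0.3300+0.3200  ⇒  S_min = 177/250 m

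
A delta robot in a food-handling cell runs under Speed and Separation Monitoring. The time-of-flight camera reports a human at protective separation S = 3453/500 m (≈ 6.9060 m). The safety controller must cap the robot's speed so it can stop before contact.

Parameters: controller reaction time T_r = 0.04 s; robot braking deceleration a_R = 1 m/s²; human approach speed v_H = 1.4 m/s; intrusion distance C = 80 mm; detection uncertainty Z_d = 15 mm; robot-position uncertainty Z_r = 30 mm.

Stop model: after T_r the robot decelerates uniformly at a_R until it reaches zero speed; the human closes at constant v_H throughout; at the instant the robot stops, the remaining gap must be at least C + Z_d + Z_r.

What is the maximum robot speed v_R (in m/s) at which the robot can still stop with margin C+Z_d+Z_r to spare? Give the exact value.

at the boundary: (1/2)·v² + (36/25)·v + (-269/40) = 0
  disc = (36/25)² − 4·(1/2)·(-269/40) = 38809/2500 ; √disc = 197/50
  v_R = (−(36/25) + 197/50) / (2·(1/2)) = 5/2 m/s
check:
stop time T_s = (5/2)/1 = 2.5000 s
robot in T_r: 2.5000·0.0400 = 0.1000 m
braking distance = 2.5000²/(2·1.0000) = 3.1250 m
human closes 1.4000·2.5400 = 3.5560 m
C+Z_d+Z_r = 0.0800+0.0150+0.0300 = 0.1250 m
sum ≈ 0.1000+3.1250+3.5560+0.1250 ≈ 6.9060 m = S ✓

v_R_max = 5/2 m/s = 2.5000 m/s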